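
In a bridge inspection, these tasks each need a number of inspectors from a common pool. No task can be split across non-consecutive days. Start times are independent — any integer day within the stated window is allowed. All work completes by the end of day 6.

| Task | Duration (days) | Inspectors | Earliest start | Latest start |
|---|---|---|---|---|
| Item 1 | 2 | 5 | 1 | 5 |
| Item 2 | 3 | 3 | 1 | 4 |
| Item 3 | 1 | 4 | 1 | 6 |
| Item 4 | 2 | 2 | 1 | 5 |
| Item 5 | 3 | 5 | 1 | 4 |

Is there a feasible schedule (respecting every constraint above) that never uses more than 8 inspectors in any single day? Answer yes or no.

yes

Schedule Item 1@1, Item 2@1, Item 3@3, Item 4@4, Item 5@4: d1:8  d2:8  d3:7  d4:7  d5:7  d6:5 — peak 8 ≤ 8.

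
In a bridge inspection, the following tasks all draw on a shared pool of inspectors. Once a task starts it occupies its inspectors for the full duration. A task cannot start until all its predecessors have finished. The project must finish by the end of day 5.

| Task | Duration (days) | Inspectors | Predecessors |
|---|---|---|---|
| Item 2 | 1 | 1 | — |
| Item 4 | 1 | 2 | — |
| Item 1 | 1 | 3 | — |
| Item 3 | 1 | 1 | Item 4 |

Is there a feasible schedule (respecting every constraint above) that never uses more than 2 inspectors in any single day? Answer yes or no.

no

The minimum achievable peak is 3; 2 < 3, so no feasible schedule stays within the cap.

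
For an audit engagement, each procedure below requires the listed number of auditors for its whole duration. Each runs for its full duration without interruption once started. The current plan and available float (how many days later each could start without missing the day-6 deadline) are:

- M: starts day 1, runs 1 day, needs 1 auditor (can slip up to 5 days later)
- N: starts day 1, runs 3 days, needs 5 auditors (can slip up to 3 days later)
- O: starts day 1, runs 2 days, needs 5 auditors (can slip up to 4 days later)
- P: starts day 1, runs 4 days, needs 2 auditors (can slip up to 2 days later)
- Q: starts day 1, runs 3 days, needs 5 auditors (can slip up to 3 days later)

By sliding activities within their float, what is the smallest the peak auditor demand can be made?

Early-start (M@1, N@1, O@1, P@1, Q@1) gives peak 18: d1:18  d2:17  d3:12  d4:2  d5:0  d6:0.
Shift O→5, Q→4.
Schedule M@1, N@1, O@5, P@1, Q@4: d1:8  d2:7  d3:7  d4:7  d5:10  d6:10 — peak 10.

10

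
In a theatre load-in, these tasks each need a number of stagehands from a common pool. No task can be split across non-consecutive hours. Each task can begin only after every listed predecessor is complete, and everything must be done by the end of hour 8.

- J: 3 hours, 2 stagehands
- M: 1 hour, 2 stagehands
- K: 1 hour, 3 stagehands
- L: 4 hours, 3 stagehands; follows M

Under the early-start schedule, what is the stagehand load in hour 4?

3

At early start, hour 4 has: L.
Demand: 3 = 3.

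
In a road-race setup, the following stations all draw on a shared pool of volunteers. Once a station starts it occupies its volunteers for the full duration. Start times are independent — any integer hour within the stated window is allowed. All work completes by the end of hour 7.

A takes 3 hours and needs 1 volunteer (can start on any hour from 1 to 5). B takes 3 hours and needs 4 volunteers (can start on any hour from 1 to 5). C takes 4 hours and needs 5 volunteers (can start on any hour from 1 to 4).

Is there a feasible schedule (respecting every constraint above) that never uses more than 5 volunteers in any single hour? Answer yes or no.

Schedule A@1, B@1, C@4: h1:5  h2:5  h3:5  h4:5  h5:5  h6:5  h7:5 — peak 5 ≤ 5.

yes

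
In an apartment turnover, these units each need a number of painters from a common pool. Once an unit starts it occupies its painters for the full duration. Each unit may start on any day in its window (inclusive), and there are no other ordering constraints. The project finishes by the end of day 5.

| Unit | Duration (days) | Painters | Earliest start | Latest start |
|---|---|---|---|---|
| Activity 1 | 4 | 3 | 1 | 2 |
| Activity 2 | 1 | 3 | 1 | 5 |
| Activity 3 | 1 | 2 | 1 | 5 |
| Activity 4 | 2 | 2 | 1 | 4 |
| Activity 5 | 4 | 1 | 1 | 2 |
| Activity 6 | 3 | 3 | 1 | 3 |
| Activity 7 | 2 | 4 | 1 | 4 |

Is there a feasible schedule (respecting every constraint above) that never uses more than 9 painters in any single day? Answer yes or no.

Schedule Activity 1@1, Activity 2@1, Activity 3@5, Activity 4@2, Activity 5@2, Activity 6@1, Activity 7@4: d1:9  d2:9  d3:9  d4:8  d5:7 — peak 9 ≤ 9.

yes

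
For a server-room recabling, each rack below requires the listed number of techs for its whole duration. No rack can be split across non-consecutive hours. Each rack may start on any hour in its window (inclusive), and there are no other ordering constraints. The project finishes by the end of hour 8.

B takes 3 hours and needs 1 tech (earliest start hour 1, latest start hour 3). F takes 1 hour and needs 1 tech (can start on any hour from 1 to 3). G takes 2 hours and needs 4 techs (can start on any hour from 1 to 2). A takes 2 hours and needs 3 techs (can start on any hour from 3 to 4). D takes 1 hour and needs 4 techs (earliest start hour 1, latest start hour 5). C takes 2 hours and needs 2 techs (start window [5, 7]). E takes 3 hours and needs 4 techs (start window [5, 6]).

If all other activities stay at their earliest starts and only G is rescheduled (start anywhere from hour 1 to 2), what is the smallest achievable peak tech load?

8

G@1: h1:10  h2:5  h3:4  h4:3  h5:6  h6:6  h7:4  h8:0 → peak 10
G@2: h1:6  h2:5  h3:8  h4:3  h5:6  h6:6  h7:4  h8:0 → peak 8
Best is G@2, peak 8.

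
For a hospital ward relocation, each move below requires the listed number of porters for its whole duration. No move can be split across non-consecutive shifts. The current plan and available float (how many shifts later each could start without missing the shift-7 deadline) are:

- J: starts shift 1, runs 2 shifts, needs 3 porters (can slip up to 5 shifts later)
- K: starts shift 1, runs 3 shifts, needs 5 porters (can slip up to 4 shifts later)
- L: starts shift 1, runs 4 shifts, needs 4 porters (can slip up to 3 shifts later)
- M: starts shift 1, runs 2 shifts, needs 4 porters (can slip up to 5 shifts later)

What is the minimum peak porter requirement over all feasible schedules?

Early-start (J@1, K@1, L@1, M@1) gives peak 16: s1:16  s2:16  s3:9  s4:4  s5:0  s6:0  s7:0.
Shift L→4, M→4.
Schedule J@1, K@1, L@4, M@4: s1:8  s2:8  s3:5  s4:8  s5:8  s6:4  s7:4 — peak 8.

8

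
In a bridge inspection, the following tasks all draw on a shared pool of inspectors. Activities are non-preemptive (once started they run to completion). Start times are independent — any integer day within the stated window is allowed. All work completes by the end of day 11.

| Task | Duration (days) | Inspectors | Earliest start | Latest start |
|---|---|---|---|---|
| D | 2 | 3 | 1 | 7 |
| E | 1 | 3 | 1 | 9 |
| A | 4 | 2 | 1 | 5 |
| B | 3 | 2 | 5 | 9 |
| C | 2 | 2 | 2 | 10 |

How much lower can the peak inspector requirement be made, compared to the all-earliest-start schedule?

Early-start peak: d1:8  d2:7  d3:4  d4:2  d5:2  d6:2  d7:2  d8:0  d9:0  d10:0  d11:0 ⇒ 8.
Leveled (D@1, E@3, A@4, B@5, C@8): d1:3  d2:3  d3:3  d4:2  d5:4  d6:4  d7:4  d8:2  d9:2  d10:0  d11:0 ⇒ 4.
Reduction 8 − 4 = 4.

4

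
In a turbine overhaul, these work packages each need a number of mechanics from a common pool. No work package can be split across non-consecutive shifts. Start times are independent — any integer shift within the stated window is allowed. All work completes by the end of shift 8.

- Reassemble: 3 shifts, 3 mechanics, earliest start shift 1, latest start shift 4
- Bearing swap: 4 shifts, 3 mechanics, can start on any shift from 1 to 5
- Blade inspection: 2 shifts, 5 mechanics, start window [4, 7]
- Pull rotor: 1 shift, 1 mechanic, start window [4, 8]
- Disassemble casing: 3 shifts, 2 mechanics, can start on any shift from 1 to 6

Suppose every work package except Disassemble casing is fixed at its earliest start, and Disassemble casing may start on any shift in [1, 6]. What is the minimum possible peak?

9

Disassemble casing@1: s1:8  s2:8  s3:8  s4:9  s5:5  s6:0  s7:0  s8:0 → peak 9
Disassemble casing@2: s1:6  s2:8  s3:8  s4:11  s5:5  s6:0  s7:0  s8:0 → peak 11
Disassemble casing@3: s1:6  s2:6  s3:8  s4:11  s5:7  s6:0  s7:0  s8:0 → peak 11
Disassemble casing@4: s1:6  s2:6  s3:6  s4:11  s5:7  s6:2  s7:0  s8:0 → peak 11
Disassemble casing@5: s1:6  s2:6  s3:6  s4:9  s5:7  s6:2  s7:2  s8:0 → peak 9
Disassemble casing@6: s1:6  s2:6  s3:6  s4:9  s5:5  s6:2  s7:2  s8:2 → peak 9
Best is Disassemble casing@1, peak 9.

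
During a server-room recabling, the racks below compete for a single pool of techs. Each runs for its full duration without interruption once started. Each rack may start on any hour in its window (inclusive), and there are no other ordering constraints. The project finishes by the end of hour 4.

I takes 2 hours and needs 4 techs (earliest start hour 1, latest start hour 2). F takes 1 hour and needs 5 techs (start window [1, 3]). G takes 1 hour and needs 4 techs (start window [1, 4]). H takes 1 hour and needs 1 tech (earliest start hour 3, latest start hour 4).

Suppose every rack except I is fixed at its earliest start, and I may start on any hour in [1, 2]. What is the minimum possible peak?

9

I@1: h1:13  h2:4  h3:1  h4:0 → peak 13
I@2: h1:9  h2:4  h3:5  h4:0 → peak 9
Best is I@2, peak 9.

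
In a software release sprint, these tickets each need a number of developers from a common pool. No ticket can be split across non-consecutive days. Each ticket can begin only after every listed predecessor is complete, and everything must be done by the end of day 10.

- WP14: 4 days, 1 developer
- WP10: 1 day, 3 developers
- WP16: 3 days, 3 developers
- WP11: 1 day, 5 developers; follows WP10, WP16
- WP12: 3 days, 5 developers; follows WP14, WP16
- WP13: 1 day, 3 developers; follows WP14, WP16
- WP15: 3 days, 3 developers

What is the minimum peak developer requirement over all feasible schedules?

Early-start (WP14@1, WP10@1, WP16@1, WP11@4, WP12@5, WP13@5, WP15@1) gives peak 10: d1:10  d2:7  d3:7  d4:6  d5:8  d6:5  d7:5  d8:0  d9:0  d10:0.
Shift WP10→5, WP11→7, WP12→8, WP13→6, WP15→4.
Schedule WP14@1, WP10@5, WP16@1, WP11@7, WP12@8, WP13@6, WP15@4: d1:4  d2:4  d3:4  d4:4  d5:6  d6:6  d7:5  d8:5  d9:5  d10:5 — peak 6.

6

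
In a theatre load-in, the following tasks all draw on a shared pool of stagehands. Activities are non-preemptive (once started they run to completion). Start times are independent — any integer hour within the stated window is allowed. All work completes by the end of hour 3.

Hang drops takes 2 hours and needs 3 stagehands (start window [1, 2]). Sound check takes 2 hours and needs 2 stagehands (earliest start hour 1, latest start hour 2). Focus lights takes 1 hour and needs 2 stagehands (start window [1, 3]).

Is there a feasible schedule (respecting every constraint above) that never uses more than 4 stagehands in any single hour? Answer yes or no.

no

The minimum achievable peak is 5; 4 < 5, so no feasible schedule stays within the cap.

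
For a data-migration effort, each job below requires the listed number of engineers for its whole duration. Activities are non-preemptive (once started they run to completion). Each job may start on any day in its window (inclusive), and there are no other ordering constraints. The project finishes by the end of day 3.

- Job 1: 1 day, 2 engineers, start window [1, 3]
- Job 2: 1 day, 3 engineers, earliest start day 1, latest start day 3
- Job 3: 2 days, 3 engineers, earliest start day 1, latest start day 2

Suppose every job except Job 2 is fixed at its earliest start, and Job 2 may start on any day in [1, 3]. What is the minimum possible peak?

5

Job 2@1: d1:8  d2:3  d3:0 → peak 8
Job 2@2: d1:5  d2:6  d3:0 → peak 6
Job 2@3: d1:5  d2:3  d3:3 → peak 5
Best is Job 2@3, peak 5.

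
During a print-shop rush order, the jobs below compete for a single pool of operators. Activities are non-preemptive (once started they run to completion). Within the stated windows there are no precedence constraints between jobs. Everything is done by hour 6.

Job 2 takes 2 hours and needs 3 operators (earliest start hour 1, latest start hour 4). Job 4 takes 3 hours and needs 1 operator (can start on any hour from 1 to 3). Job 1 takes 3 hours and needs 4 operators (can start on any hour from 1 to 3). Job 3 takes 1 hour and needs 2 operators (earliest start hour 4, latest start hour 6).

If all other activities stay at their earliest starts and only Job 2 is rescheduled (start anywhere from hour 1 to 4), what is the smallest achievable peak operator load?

5

Job 2@1: h1:8  h2:8  h3:5  h4:2  h5:0  h6:0 → peak 8
Job 2@2: h1:5  h2:8  h3:8  h4:2  h5:0  h6:0 → peak 8
Job 2@3: h1:5  h2:5  h3:8  h4:5  h5:0  h6:0 → peak 8
Job 2@4: h1:5  h2:5  h3:5  h4:5  h5:3  h6:0 → peak 5
Best is Job 2@4, peak 5.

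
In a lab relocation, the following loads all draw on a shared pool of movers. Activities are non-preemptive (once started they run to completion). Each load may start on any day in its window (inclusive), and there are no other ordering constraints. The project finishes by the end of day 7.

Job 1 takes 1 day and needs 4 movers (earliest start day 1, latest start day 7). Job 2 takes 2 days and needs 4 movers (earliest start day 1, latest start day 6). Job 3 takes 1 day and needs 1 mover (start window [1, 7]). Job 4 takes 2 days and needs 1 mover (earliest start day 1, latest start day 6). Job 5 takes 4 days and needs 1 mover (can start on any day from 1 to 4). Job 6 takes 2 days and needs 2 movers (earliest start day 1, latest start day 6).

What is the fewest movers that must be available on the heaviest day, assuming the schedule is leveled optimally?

4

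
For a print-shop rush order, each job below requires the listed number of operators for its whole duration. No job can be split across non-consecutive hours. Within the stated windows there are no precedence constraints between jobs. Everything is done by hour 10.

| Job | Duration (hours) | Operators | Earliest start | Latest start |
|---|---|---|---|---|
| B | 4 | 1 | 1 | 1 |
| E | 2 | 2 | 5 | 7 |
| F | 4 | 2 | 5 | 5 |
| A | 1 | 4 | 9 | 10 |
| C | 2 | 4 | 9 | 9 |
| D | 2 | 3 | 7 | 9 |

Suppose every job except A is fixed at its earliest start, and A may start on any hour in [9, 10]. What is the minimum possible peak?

8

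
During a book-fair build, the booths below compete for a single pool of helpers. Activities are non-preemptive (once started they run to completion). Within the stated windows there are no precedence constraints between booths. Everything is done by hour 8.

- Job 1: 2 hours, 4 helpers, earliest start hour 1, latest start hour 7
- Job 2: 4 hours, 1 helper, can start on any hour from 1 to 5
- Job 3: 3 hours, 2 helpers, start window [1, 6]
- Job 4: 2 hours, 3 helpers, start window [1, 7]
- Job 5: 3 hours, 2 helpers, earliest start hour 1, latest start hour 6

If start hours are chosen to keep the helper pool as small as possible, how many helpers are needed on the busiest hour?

5

Early-start (Job 1@1, Job 2@1, Job 3@1, Job 4@1, Job 5@1) gives peak 12: h1:12  h2:12  h3:5  h4:1  h5:0  h6:0  h7:0  h8:0.
Shift Job 3→3, Job 4→5, Job 5→6.
Schedule Job 1@1, Job 2@1, Job 3@3, Job 4@5, Job 5@6: h1:5  h2:5  h3:3  h4:3  h5:5  h6:5  h7:2  h8:2 — peak 5.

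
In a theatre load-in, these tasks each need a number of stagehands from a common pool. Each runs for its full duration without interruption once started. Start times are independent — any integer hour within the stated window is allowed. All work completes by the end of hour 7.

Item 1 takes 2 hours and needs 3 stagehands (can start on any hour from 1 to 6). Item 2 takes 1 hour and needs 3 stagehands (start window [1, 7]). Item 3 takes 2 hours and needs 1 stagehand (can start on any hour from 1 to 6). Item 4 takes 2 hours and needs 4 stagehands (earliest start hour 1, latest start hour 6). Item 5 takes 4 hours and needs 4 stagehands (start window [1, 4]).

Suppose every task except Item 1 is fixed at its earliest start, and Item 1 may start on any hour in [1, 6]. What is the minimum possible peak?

12

Item 1@1: h1:15  h2:12  h3:4  h4:4  h5:0  h6:0  h7:0 → peak 15
Item 1@2: h1:12  h2:12  h3:7  h4:4  h5:0  h6:0  h7:0 → peak 12
Item 1@3: h1:12  h2:9  h3:7  h4:7  h5:0  h6:0  h7:0 → peak 12
Item 1@4: h1:12  h2:9  h3:4  h4:7  h5:3  h6:0  h7:0 → peak 12
Item 1@5: h1:12  h2:9  h3:4  h4:4  h5:3  h6:3  h7:0 → peak 12
Item 1@6: h1:12  h2:9  h3:4  h4:4  h5:0  h6:3  h7:3 → peak 12
Best is Item 1@2, peak 12.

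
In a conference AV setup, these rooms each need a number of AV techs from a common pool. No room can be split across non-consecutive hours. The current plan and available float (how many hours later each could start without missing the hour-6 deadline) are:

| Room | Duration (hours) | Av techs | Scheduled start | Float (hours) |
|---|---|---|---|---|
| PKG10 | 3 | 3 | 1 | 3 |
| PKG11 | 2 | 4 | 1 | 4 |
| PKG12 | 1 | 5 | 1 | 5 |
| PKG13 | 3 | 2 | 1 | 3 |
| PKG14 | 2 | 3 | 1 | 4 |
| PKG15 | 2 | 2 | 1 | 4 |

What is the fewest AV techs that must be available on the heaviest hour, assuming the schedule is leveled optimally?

Early-start (PKG10@1, PKG11@1, PKG12@1, PKG13@1, PKG14@1, PKG15@1) gives peak 19: h1:19  h2:14  h3:5  h4:0  h5:0  h6:0.
Shift PKG12→4, PKG13→3, PKG14→5, PKG15→5.
Schedule PKG10@1, PKG11@1, PKG12@4, PKG13@3, PKG14@5, PKG15@5: h1:7  h2:7  h3:5  h4:7  h5:7  h6:5 — peak 7.
Total AV tech-hours = 38 over 6 hours ⇒ peak ≥ ⌈38/6⌉ = 7, so 7 is optimal.

7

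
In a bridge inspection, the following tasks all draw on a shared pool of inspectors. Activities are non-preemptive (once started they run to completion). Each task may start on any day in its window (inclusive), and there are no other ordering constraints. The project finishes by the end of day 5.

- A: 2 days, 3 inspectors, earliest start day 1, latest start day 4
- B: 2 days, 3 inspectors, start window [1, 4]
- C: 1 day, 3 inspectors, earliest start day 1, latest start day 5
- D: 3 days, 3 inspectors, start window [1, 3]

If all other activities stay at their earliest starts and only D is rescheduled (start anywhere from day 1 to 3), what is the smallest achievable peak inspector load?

9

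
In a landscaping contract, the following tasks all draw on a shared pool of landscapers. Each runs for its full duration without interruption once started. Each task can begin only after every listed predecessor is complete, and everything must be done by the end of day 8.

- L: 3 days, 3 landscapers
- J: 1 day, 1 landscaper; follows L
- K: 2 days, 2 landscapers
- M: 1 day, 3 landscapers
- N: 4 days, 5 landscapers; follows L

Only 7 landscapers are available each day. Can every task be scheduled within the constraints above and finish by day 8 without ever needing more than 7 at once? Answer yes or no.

Schedule L@1, J@4, K@1, M@4, N@5: d1:5  d2:5  d3:3  d4:4  d5:5  d6:5  d7:5  d8:5 — peak 5 ≤ 7.

yes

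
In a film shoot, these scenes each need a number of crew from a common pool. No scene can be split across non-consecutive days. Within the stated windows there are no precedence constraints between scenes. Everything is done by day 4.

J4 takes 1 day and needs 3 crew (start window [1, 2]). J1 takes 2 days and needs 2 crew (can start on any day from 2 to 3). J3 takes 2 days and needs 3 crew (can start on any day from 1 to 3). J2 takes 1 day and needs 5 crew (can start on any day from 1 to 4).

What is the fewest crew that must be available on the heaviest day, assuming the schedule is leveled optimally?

Early-start (J4@1, J1@2, J3@1, J2@1) gives peak 11: d1:11  d2:5  d3:2  d4:0.
Shift J3→2, J2→4.
Schedule J4@1, J1@2, J3@2, J2@4: d1:3  d2:5  d3:5  d4:5 — peak 5.
Total crew member-days = 18 over 4 days ⇒ peak ≥ ⌈18/4⌉ = 5, so 5 is optimal.

5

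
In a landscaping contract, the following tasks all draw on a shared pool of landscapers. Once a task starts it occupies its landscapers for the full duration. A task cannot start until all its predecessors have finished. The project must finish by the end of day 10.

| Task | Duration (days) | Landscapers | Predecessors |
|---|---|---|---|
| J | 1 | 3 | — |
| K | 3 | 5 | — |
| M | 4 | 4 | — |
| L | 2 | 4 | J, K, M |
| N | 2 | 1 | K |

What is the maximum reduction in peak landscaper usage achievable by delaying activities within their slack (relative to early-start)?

7

Early-start peak: d1:12  d2:9  d3:9  d4:5  d5:5  d6:4  d7:0  d8:0  d9:0  d10:0 ⇒ 12.
Leveled (J@1, K@2, M@5, L@9, N@5): d1:3  d2:5  d3:5  d4:5  d5:5  d6:5  d7:4  d8:4  d9:4  d10:4 ⇒ 5.
Reduction 12 − 5 = 7.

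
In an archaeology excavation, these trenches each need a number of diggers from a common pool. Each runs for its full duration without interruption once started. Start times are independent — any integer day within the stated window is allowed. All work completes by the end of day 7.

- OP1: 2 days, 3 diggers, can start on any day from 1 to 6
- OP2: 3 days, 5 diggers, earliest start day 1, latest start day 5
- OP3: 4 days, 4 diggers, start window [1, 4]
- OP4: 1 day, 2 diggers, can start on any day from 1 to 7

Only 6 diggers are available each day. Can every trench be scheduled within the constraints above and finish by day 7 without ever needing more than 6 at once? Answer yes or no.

The minimum achievable peak is 7; 6 < 7, so no feasible schedule stays within the cap.

no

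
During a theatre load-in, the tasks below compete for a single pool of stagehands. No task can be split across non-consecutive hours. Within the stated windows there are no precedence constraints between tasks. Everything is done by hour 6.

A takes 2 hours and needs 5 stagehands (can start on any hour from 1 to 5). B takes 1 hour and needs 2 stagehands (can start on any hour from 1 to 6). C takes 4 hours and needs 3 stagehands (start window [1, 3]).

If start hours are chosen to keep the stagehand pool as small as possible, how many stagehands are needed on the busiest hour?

Early-start (A@1, B@1, C@1) gives peak 10: h1:10  h2:8  h3:3  h4:3  h5:0  h6:0.
Shift B→3, C→3.
Schedule A@1, B@3, C@3: h1:5  h2:5  h3:5  h4:3  h5:3  h6:3 — peak 5.

5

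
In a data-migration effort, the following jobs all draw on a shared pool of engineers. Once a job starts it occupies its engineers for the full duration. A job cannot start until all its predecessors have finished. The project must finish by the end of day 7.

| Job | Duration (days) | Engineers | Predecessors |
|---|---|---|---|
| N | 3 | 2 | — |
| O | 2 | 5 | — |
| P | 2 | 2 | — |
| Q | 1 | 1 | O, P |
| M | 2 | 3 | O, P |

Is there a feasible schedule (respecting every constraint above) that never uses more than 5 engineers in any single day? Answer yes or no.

Schedule N@1, O@4, P@1, Q@6, M@6: d1:4  d2:4  d3:2  d4:5  d5:5  d6:4  d7:3 — peak 5 ≤ 5.

yes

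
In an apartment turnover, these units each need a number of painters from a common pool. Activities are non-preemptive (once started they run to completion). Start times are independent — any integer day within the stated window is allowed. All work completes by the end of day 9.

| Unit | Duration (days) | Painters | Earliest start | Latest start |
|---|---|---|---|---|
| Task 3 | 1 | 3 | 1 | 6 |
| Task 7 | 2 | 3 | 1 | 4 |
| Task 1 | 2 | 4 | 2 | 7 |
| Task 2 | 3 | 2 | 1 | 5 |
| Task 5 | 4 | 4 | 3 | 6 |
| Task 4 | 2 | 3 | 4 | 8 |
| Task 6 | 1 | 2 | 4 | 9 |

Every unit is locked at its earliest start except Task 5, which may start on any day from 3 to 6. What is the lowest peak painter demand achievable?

9

Task 5@3: d1:8  d2:9  d3:10  d4:9  d5:7  d6:4  d7:0  d8:0  d9:0 → peak 10
Task 5@4: d1:8  d2:9  d3:6  d4:9  d5:7  d6:4  d7:4  d8:0  d9:0 → peak 9
Task 5@5: d1:8  d2:9  d3:6  d4:5  d5:7  d6:4  d7:4  d8:4  d9:0 → peak 9
Task 5@6: d1:8  d2:9  d3:6  d4:5  d5:3  d6:4  d7:4  d8:4  d9:4 → peak 9
Best is Task 5@4, peak 9.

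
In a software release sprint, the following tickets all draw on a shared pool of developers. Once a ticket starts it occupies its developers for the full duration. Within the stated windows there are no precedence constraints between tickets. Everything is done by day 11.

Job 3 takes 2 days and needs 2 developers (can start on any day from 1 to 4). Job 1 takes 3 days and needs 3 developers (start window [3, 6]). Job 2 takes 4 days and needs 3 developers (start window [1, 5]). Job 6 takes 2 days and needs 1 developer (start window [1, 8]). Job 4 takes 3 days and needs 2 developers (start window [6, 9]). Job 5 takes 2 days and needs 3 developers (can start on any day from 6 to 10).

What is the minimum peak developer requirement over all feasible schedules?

5

Early-start (Job 3@1, Job 1@3, Job 2@1, Job 6@1, Job 4@6, Job 5@6) gives peak 6: d1:6  d2:6  d3:6  d4:6  d5:3  d6:5  d7:5  d8:2  d9:0  d10:0  d11:0.
Shift Job 1→5, Job 6→3, Job 5→8.
Schedule Job 3@1, Job 1@5, Job 2@1, Job 6@3, Job 4@6, Job 5@8: d1:5  d2:5  d3:4  d4:4  d5:3  d6:5  d7:5  d8:5  d9:3  d10:0  d11:0 — peak 5.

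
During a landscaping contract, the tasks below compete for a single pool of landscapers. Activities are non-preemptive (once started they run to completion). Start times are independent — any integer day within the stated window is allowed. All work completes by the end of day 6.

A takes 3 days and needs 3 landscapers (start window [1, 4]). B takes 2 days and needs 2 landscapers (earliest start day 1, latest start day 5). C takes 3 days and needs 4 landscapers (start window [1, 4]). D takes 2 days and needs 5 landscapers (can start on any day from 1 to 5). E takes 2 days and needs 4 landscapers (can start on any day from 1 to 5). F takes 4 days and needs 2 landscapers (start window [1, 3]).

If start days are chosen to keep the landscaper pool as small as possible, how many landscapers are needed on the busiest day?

Early-start (A@1, B@1, C@1, D@1, E@1, F@1) gives peak 20: d1:20  d2:20  d3:9  d4:2  d5:0  d6:0.
Shift B→3, C→4, D→5.
Schedule A@1, B@3, C@4, D@5, E@1, F@1: d1:9  d2:9  d3:7  d4:8  d5:9  d6:9 — peak 9.
Total landscaper-days = 51 over 6 days ⇒ peak ≥ ⌈51/6⌉ = 9, so 9 is optimal.

9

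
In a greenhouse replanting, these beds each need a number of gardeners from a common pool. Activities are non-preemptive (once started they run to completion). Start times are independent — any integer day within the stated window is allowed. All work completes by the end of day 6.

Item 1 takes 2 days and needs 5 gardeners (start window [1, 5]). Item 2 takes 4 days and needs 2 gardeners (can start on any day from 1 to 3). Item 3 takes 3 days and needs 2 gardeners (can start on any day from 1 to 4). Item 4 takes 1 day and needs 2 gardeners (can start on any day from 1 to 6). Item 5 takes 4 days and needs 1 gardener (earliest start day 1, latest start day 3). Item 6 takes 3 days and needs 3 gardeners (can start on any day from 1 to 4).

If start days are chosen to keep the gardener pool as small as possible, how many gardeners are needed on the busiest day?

7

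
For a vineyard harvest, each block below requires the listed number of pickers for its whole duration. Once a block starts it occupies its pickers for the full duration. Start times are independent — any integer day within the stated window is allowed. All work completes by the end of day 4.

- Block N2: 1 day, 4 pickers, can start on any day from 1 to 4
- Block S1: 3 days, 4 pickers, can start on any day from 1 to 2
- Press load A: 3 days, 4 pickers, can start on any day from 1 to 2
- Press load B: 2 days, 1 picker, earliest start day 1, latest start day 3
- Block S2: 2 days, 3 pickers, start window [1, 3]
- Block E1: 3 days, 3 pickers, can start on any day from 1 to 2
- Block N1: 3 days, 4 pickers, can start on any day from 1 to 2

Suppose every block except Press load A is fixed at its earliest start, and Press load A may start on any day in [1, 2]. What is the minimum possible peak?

Press load A@1: d1:23  d2:19  d3:15  d4:0 → peak 23
Press load A@2: d1:19  d2:19  d3:15  d4:4 → peak 19
Best is Press load A@2, peak 19.

19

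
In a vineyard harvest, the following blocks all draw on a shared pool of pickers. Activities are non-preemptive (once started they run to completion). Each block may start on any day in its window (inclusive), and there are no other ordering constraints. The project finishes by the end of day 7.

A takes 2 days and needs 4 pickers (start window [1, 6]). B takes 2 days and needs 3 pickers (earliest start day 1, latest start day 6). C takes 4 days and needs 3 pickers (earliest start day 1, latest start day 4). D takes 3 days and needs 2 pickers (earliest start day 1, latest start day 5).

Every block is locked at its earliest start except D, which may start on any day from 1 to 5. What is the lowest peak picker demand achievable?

10

D@1: d1:12  d2:12  d3:5  d4:3  d5:0  d6:0  d7:0 → peak 12
D@2: d1:10  d2:12  d3:5  d4:5  d5:0  d6:0  d7:0 → peak 12
D@3: d1:10  d2:10  d3:5  d4:5  d5:2  d6:0  d7:0 → peak 10
D@4: d1:10  d2:10  d3:3  d4:5  d5:2  d6:2  d7:0 → peak 10
D@5: d1:10  d2:10  d3:3  d4:3  d5:2  d6:2  d7:2 → peak 10
Best is D@3, peak 10.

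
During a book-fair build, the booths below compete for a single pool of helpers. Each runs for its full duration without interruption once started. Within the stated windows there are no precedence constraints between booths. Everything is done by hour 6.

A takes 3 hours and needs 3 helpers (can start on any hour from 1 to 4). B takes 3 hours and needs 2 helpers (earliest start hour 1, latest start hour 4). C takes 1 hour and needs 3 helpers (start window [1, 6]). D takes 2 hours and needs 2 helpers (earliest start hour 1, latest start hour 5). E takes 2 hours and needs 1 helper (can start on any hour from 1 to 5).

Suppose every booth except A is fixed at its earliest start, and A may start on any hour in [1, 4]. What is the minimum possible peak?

8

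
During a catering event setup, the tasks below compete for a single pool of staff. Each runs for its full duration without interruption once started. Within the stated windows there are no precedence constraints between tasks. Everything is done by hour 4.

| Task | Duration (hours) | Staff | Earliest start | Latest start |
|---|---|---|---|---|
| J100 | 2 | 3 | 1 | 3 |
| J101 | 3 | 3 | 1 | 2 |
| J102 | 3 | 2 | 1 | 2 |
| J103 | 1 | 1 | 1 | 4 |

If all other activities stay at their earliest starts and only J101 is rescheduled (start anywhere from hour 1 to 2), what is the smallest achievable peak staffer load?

8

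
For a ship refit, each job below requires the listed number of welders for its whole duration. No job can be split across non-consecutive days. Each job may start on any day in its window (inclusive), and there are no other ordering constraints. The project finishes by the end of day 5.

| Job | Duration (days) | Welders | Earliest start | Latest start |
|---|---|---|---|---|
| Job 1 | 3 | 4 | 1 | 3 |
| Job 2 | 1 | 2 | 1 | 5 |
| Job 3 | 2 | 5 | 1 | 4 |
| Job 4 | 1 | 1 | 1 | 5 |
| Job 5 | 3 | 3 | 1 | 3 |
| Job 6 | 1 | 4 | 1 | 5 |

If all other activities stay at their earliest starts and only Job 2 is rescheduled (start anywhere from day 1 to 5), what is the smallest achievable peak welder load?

17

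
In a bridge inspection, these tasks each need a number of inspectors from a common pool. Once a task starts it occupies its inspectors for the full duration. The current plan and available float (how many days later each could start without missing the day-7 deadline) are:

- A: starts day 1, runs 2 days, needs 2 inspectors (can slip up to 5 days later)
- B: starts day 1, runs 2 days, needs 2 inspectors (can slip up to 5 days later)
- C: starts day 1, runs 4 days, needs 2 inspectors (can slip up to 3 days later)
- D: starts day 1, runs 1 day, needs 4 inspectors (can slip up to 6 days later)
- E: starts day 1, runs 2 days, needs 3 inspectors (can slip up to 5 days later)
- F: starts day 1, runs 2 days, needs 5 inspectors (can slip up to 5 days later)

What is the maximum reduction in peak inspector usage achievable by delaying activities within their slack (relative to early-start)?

12

Early-start peak: d1:18  d2:14  d3:2  d4:2  d5:0  d6:0  d7:0 ⇒ 18.
Leveled (A@1, B@1, C@1, D@3, E@4, F@6): d1:6  d2:6  d3:6  d4:5  d5:3  d6:5  d7:5 ⇒ 6.
Reduction 18 − 6 = 12.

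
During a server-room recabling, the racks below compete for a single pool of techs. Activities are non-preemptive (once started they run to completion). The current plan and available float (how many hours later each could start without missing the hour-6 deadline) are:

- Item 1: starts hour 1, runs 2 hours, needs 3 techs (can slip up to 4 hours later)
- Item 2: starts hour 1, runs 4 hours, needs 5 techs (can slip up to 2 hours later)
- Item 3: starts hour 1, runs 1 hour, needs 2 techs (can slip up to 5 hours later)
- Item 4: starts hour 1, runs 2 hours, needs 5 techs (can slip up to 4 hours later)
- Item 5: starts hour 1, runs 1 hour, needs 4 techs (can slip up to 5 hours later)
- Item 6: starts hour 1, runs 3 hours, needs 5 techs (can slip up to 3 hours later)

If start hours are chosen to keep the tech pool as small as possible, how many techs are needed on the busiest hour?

Early-start (Item 1@1, Item 2@1, Item 3@1, Item 4@1, Item 5@1, Item 6@1) gives peak 24: h1:24  h2:18  h3:10  h4:5  h5:0  h6:0.
Shift Item 4→5, Item 5→3, Item 6→4.
Schedule Item 1@1, Item 2@1, Item 3@1, Item 4@5, Item 5@3, Item 6@4: h1:10  h2:8  h3:9  h4:10  h5:10  h6:10 — peak 10.
Total tech-hours = 57 over 6 hours ⇒ peak ≥ ⌈57/6⌉ = 10, so 10 is optimal.

10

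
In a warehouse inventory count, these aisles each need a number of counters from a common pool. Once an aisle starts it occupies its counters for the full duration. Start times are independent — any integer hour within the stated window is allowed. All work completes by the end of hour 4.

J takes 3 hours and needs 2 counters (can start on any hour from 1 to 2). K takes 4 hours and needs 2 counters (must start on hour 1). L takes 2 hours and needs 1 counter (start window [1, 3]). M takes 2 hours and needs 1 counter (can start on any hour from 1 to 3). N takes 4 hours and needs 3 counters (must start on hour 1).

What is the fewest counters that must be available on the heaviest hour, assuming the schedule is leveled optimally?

Early-start (J@1, K@1, L@1, M@1, N@1) gives peak 9: h1:9  h2:9  h3:7  h4:5.
Shift M→3.
Schedule J@1, K@1, L@1, M@3, N@1: h1:8  h2:8  h3:8  h4:6 — peak 8.
Total counter-hours = 30 over 4 hours ⇒ peak ≥ ⌈30/4⌉ = 8, so 8 is optimal.

8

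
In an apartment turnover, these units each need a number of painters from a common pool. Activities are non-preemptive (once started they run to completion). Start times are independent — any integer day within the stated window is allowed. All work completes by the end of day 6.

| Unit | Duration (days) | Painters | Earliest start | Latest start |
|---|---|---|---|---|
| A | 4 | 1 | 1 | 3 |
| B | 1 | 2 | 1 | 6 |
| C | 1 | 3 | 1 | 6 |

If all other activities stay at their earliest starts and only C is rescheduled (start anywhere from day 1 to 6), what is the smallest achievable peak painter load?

3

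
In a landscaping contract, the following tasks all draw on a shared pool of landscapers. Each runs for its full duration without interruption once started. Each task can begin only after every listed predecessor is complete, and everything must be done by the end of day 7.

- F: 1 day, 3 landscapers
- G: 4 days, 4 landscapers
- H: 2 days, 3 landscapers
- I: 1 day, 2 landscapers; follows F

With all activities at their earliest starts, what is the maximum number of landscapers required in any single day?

Early-start schedule: F@1, G@1, H@1, I@2.
Load per day: day 1: 10, day 2: 9, day 3: 4, day 4: 4, day 5: 0, day 6: 0, day 7: 0.
Peak is 10.

10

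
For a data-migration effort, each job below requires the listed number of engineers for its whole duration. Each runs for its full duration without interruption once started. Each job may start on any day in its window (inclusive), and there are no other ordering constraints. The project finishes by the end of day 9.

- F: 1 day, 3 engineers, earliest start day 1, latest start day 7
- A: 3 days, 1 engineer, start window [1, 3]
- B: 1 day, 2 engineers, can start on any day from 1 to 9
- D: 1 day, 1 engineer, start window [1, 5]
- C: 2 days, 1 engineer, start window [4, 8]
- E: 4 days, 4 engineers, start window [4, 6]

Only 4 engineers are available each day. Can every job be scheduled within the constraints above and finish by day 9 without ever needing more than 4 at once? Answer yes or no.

yes

Schedule F@1, A@1, B@2, D@2, C@4, E@6: d1:4  d2:4  d3:1  d4:1  d5:1  d6:4  d7:4  d8:4  d9:4 — peak 4 ≤ 4.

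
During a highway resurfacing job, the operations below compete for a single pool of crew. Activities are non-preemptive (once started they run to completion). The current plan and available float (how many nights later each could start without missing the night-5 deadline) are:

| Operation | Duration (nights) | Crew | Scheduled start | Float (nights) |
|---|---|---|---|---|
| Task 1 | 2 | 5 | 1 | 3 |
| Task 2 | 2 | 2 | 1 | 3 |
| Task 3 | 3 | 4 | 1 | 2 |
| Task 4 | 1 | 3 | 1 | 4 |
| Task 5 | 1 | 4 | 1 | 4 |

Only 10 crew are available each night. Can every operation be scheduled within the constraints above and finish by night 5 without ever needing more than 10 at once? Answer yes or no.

yes

Schedule Task 1@1, Task 2@1, Task 3@3, Task 4@3, Task 5@4: n1:7  n2:7  n3:7  n4:8  n5:4 — peak 8 ≤ 10.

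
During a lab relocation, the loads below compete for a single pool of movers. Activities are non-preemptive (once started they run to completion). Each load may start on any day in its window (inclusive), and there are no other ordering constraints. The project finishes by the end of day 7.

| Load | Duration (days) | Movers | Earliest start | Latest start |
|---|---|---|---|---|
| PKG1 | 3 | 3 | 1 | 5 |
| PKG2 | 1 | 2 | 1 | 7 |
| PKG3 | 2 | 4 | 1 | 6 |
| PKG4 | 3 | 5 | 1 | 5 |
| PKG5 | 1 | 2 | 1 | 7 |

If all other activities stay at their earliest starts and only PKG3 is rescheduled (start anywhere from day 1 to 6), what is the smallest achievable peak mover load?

12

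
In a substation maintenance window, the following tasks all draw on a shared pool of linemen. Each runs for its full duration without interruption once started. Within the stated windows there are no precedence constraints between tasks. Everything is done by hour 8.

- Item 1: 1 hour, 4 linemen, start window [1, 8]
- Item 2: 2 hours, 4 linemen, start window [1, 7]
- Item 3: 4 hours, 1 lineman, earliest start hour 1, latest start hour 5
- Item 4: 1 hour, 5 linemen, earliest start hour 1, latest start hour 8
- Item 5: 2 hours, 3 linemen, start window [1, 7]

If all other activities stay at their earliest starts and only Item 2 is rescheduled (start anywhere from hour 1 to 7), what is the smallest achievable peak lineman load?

13

Item 2@1: h1:17  h2:8  h3:1  h4:1  h5:0  h6:0  h7:0  h8:0 → peak 17
Item 2@2: h1:13  h2:8  h3:5  h4:1  h5:0  h6:0  h7:0  h8:0 → peak 13
Item 2@3: h1:13  h2:4  h3:5  h4:5  h5:0  h6:0  h7:0  h8:0 → peak 13
Item 2@4: h1:13  h2:4  h3:1  h4:5  h5:4  h6:0  h7:0  h8:0 → peak 13
Item 2@5: h1:13  h2:4  h3:1  h4:1  h5:4  h6:4  h7:0  h8:0 → peak 13
Item 2@6: h1:13  h2:4  h3:1  h4:1  h5:0  h6:4  h7:4  h8:0 → peak 13
Item 2@7: h1:13  h2:4  h3:1  h4:1  h5:0  h6:0  h7:4  h8:4 → peak 13
Best is Item 2@2, peak 13.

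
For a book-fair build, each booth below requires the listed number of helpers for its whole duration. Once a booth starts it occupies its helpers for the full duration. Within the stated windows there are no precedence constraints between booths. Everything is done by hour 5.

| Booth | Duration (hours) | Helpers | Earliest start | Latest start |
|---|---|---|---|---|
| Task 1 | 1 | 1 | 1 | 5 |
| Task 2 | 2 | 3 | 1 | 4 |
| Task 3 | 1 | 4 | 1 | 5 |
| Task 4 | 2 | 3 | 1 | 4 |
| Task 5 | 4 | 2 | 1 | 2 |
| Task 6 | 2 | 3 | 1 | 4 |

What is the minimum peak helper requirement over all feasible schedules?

8

Early-start (Task 1@1, Task 2@1, Task 3@1, Task 4@1, Task 5@1, Task 6@1) gives peak 16: h1:16  h2:11  h3:2  h4:2  h5:0.
Shift Task 4→2, Task 5→2, Task 6→3.
Schedule Task 1@1, Task 2@1, Task 3@1, Task 4@2, Task 5@2, Task 6@3: h1:8  h2:8  h3:8  h4:5  h5:2 — peak 8.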